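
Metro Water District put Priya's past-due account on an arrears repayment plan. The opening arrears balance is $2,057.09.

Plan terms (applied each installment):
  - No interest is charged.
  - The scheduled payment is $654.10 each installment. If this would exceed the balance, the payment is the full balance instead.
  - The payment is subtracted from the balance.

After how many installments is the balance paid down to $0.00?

Installment 1: opening $2,057.09; payment $654.10; balance $1,402.99
Installment 2: opening $1,402.99; payment $654.10; balance $748.89
Installment 3: opening $748.89; payment $654.10; balance $94.79
Installment 4: opening $94.79; payment $94.79; balance $0.00
Balance reaches $0.00 in installment 4.

4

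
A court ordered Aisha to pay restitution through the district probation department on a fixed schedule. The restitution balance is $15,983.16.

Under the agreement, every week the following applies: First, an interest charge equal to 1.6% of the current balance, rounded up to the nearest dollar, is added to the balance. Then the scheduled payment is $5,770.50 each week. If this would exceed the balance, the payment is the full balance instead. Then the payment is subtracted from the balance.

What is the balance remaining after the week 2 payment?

$4,866.16

Week 1: $15,983.16 +$256.00 interest = $16,239.16; pay $5,770.50 → $10,468.66
Week 2: $10,468.66 +$168.00 interest = $10,636.66; pay $5,770.50 → $4,866.16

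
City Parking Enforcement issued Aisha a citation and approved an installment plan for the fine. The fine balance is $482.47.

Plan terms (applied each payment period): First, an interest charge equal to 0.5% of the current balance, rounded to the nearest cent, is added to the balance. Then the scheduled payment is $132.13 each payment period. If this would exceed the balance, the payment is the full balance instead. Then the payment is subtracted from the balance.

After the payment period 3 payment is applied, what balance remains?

$91.36

Payment period 1: $482.47 +$2.41 interest = $484.88; pay $132.13 → $352.75
Payment period 2: $352.75 +$1.76 interest = $354.51; pay $132.13 → $222.38
Payment period 3: $222.38 +$1.11 interest = $223.49; pay $132.13 → $91.36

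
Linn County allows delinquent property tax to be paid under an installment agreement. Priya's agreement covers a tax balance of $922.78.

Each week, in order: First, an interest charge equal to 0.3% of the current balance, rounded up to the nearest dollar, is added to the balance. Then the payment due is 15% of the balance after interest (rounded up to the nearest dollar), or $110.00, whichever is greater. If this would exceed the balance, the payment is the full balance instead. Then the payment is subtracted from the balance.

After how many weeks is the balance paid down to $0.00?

Week 1: opening $922.78; interest $3.00 → $925.78; payment $139.00; balance $786.78
Week 2: opening $786.78; interest $3.00 → $789.78; payment $119.00; balance $670.78
Week 3: opening $670.78; interest $3.00 → $673.78; payment $110.00; balance $563.78
Week 4: opening $563.78; interest $2.00 → $565.78; payment $110.00; balance $455.78
Week 5: opening $455.78; interest $2.00 → $457.78; payment $110.00; balance $347.78
Week 6: opening $347.78; interest $2.00 → $349.78; payment $110.00; balance $239.78
Week 7: opening $239.78; interest $1.00 → $240.78; payment $110.00; balance $130.78
Week 8: opening $130.78; interest $1.00 → $131.78; payment $110.00; balance $21.78
Week 9: opening $21.78; interest $1.00 → $22.78; payment $22.78; balance $0.00
Balance reaches $0.00 in week 9.

9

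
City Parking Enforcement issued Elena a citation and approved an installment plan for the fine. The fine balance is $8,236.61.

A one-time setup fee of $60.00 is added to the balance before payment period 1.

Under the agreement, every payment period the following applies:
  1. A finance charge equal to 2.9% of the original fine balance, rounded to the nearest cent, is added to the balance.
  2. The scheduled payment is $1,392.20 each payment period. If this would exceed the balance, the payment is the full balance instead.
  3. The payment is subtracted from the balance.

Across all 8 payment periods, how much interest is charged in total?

$1,910.88

Payment period 1: opening $8,296.61; interest $238.86 → $8,535.47; payment $1,392.20; balance $7,143.27
Payment period 2: opening $7,143.27; interest $238.86 → $7,382.13; payment $1,392.20; balance $5,989.93
Payment period 3: opening $5,989.93; interest $238.86 → $6,228.79; payment $1,392.20; balance $4,836.59
Payment period 4: opening $4,836.59; interest $238.86 → $5,075.45; payment $1,392.20; balance $3,683.25
Payment period 5: opening $3,683.25; interest $238.86 → $3,922.11; payment $1,392.20; balance $2,529.91
Payment period 6: opening $2,529.91; interest $238.86 → $2,768.77; payment $1,392.20; balance $1,376.57
Payment period 7: opening $1,376.57; interest $238.86 → $1,615.43; payment $1,392.20; balance $223.23
Payment period 8: opening $223.23; interest $238.86 → $462.09; payment $462.09; balance $0.00
Total interest: $238.86 + $238.86 + $238.86 + $238.86 + $238.86 + $238.86 + $238.86 + $238.86 = $1,910.88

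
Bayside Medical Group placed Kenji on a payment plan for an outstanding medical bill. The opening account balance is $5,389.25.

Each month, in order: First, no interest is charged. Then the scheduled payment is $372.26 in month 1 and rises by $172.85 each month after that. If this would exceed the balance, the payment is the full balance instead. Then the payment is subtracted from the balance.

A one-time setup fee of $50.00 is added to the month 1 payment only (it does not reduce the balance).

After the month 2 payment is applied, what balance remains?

Month 1: $5,389.25 − $372.26 (+ $50.00 fee) → $5,016.99
Month 2: $5,016.99 − $545.11 → $4,471.88

$4,471.88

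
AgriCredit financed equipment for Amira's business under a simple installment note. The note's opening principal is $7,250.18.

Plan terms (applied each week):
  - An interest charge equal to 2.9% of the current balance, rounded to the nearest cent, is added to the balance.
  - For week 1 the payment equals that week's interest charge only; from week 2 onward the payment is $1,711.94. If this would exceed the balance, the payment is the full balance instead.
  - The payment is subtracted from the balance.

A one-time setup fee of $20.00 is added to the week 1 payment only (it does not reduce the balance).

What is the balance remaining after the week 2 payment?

Week 1: $7,250.18 +$210.26 interest = $7,460.44; pay $210.26 (+ $20.00 fee) → $7,250.18
Week 2: $7,250.18 +$210.26 interest = $7,460.44; pay $1,711.94 → $5,748.50

$5,748.50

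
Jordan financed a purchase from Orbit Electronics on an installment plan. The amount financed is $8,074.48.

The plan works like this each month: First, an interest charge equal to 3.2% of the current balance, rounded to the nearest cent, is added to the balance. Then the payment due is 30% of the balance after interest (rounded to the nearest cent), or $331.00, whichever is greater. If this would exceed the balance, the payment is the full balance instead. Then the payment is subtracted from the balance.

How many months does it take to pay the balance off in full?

# | Opening | Interest | Payment | End bal
1 | $8,074.48 | $258.38 | $2,499.86 | $5,833.00
2 | $5,833.00 | $186.66 | $1,805.90 | $4,213.76
3 | $4,213.76 | $134.84 | $1,304.58 | $3,044.02
4 | $3,044.02 | $97.41 | $942.43 | $2,199.00
5 | $2,199.00 | $70.37 | $680.81 | $1,588.56
6 | $1,588.56 | $50.83 | $491.82 | $1,147.57
7 | $1,147.57 | $36.72 | $355.29 | $829.00
8 | $829.00 | $26.53 | $331.00 | $524.53
9 | $524.53 | $16.78 | $331.00 | $210.31
10 | $210.31 | $6.73 | $217.04 | $0.00
Balance reaches $0.00 in month 10.

10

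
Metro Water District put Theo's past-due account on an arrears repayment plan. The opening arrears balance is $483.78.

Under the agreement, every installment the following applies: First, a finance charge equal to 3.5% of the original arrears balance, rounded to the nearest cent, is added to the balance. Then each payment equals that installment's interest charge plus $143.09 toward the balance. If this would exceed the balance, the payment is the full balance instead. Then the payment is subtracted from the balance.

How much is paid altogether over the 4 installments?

# | Opening | Interest | Payment | End bal
1 | $483.78 | $16.93 | $160.02 | $340.69
2 | $340.69 | $16.93 | $160.02 | $197.60
3 | $197.60 | $16.93 | $160.02 | $54.51
4 | $54.51 | $16.93 | $71.44 | $0.00
Total paid: $551.50

$551.50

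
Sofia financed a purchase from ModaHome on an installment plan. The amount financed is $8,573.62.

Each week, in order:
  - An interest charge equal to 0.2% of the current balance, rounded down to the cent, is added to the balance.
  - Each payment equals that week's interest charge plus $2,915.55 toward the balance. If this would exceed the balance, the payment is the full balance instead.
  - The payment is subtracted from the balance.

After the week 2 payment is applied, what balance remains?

Week 1: $8,573.62 +$17.14 interest = $8,590.76; pay $2,932.69 → $5,658.07
Week 2: $5,658.07 +$11.31 interest = $5,669.38; pay $2,926.86 → $2,742.52

$2,742.52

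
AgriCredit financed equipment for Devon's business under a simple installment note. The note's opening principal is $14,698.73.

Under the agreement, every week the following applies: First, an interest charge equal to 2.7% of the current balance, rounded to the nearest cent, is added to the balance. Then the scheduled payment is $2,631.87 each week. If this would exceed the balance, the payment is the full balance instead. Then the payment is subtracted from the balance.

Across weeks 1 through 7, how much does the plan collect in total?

Week 1: $14,698.73 +$396.87 interest = $15,095.60; pay $2,631.87 → $12,463.73
Week 2: $12,463.73 +$336.52 interest = $12,800.25; pay $2,631.87 → $10,168.38
Week 3: $10,168.38 +$274.55 interest = $10,442.93; pay $2,631.87 → $7,811.06
Week 4: $7,811.06 +$210.90 interest = $8,021.96; pay $2,631.87 → $5,390.09
Week 5: $5,390.09 +$145.53 interest = $5,535.62; pay $2,631.87 → $2,903.75
Week 6: $2,903.75 +$78.40 interest = $2,982.15; pay $2,631.87 → $350.28
Week 7: $350.28 +$9.46 interest = $359.74; pay $359.74 → $0.00
Total paid: $16,150.96

$16,150.96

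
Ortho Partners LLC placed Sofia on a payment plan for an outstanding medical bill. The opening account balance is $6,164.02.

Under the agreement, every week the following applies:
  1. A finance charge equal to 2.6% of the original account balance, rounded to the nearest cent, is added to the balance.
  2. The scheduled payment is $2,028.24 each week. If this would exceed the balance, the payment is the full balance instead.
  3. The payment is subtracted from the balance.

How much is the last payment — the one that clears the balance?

Week 1: opening $6,164.02; interest $160.26 → $6,324.28; payment $2,028.24; balance $4,296.04
Week 2: opening $4,296.04; interest $160.26 → $4,456.30; payment $2,028.24; balance $2,428.06
Week 3: opening $2,428.06; interest $160.26 → $2,588.32; payment $2,028.24; balance $560.08
Week 4: opening $560.08; interest $160.26 → $720.34; payment $720.34; balance $0.00

$720.34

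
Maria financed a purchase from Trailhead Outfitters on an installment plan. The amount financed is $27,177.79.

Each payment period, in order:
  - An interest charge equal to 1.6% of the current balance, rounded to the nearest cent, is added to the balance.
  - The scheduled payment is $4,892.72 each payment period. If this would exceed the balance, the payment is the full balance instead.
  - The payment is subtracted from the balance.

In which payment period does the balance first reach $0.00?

6

# | Opening | Interest | Payment | End bal
1 | $27,177.79 | $434.84 | $4,892.72 | $22,719.91
2 | $22,719.91 | $363.52 | $4,892.72 | $18,190.71
3 | $18,190.71 | $291.05 | $4,892.72 | $13,589.04
4 | $13,589.04 | $217.42 | $4,892.72 | $8,913.74
5 | $8,913.74 | $142.62 | $4,892.72 | $4,163.64
6 | $4,163.64 | $66.62 | $4,230.26 | $0.00
Balance reaches $0.00 in payment period 6.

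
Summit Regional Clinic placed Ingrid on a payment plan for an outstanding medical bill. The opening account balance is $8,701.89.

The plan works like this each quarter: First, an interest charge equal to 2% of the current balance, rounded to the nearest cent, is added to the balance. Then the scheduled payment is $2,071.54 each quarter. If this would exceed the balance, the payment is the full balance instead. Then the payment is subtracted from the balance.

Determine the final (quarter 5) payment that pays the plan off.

Quarter 1: opening $8,701.89; interest $174.04 → $8,875.93; payment $2,071.54; balance $6,804.39
Quarter 2: opening $6,804.39; interest $136.09 → $6,940.48; payment $2,071.54; balance $4,868.94
Quarter 3: opening $4,868.94; interest $97.38 → $4,966.32; payment $2,071.54; balance $2,894.78
Quarter 4: opening $2,894.78; interest $57.90 → $2,952.68; payment $2,071.54; balance $881.14
Quarter 5: opening $881.14; interest $17.62 → $898.76; payment $898.76; balance $0.00

$898.76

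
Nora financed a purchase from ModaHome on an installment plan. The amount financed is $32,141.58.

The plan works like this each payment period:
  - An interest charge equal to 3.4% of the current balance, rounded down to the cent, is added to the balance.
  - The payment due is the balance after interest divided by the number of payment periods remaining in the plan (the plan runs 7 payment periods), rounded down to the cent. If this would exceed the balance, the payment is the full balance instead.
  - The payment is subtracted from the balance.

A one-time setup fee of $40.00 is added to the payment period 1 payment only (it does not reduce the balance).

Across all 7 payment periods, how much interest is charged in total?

Payment period 1: $32,141.58 +$1,092.81 interest = $33,234.39; pay $4,747.77 (+ $40.00 fee) → $28,486.62
Payment period 2: $28,486.62 +$968.54 interest = $29,455.16; pay $4,909.19 → $24,545.97
Payment period 3: $24,545.97 +$834.56 interest = $25,380.53; pay $5,076.10 → $20,304.43
Payment period 4: $20,304.43 +$690.35 interest = $20,994.78; pay $5,248.69 → $15,746.09
Payment period 5: $15,746.09 +$535.36 interest = $16,281.45; pay $5,427.15 → $10,854.30
Payment period 6: $10,854.30 +$369.04 interest = $11,223.34; pay $5,611.67 → $5,611.67
Payment period 7: $5,611.67 +$190.79 interest = $5,802.46; pay $5,802.46 → $0.00
Total interest: $1,092.81 + $968.54 + $834.56 + $690.35 + $535.36 + $369.04 + $190.79 = $4,681.45

$4,681.45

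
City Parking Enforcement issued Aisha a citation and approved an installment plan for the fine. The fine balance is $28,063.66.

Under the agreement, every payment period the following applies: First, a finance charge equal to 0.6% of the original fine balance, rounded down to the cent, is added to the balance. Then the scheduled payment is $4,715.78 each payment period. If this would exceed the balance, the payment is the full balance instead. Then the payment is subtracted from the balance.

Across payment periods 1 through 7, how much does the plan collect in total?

$29,242.32

Payment period 1: $28,063.66 +$168.38 interest = $28,232.04; pay $4,715.78 → $23,516.26
Payment period 2: $23,516.26 +$168.38 interest = $23,684.64; pay $4,715.78 → $18,968.86
Payment period 3: $18,968.86 +$168.38 interest = $19,137.24; pay $4,715.78 → $14,421.46
Payment period 4: $14,421.46 +$168.38 interest = $14,589.84; pay $4,715.78 → $9,874.06
Payment period 5: $9,874.06 +$168.38 interest = $10,042.44; pay $4,715.78 → $5,326.66
Payment period 6: $5,326.66 +$168.38 interest = $5,495.04; pay $4,715.78 → $779.26
Payment period 7: $779.26 +$168.38 interest = $947.64; pay $947.64 → $0.00
Total paid: $29,242.32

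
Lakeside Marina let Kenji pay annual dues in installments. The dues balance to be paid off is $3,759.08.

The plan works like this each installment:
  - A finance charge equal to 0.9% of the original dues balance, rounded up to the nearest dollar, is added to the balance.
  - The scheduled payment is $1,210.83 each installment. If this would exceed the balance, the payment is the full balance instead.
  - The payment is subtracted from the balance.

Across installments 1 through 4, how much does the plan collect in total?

$3,895.08

Installment 1: $3,759.08 +$34.00 interest = $3,793.08; pay $1,210.83 → $2,582.25
Installment 2: $2,582.25 +$34.00 interest = $2,616.25; pay $1,210.83 → $1,405.42
Installment 3: $1,405.42 +$34.00 interest = $1,439.42; pay $1,210.83 → $228.59
Installment 4: $228.59 +$34.00 interest = $262.59; pay $262.59 → $0.00
Total paid: $3,895.08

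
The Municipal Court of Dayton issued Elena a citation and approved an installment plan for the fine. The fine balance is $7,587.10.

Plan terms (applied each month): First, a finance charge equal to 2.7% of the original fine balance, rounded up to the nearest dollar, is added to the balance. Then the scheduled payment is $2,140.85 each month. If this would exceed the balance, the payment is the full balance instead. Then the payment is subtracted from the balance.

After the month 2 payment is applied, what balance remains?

Month 1: opening $7,587.10; interest $205.00 → $7,792.10; payment $2,140.85; balance $5,651.25
Month 2: opening $5,651.25; interest $205.00 → $5,856.25; payment $2,140.85; balance $3,715.40

$3,715.40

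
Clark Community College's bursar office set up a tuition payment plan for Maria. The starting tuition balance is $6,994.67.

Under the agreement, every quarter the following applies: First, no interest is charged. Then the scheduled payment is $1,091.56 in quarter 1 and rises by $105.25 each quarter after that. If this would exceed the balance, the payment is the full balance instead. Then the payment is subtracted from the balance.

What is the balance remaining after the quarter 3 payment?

$3,404.24

Quarter 1: $6,994.67 − $1,091.56 → $5,903.11
Quarter 2: $5,903.11 − $1,196.81 → $4,706.30
Quarter 3: $4,706.30 − $1,302.06 → $3,404.24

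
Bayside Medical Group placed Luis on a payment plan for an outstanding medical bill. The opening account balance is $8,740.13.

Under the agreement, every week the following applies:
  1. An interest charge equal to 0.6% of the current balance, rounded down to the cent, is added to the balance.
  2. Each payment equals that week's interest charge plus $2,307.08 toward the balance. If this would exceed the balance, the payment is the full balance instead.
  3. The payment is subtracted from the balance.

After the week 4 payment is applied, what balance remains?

Week 1: opening $8,740.13; interest $52.44 → $8,792.57; payment $2,359.52; balance $6,433.05
Week 2: opening $6,433.05; interest $38.59 → $6,471.64; payment $2,345.67; balance $4,125.97
Week 3: opening $4,125.97; interest $24.75 → $4,150.72; payment $2,331.83; balance $1,818.89
Week 4: opening $1,818.89; interest $10.91 → $1,829.80; payment $1,829.80; balance $0.00

$0.00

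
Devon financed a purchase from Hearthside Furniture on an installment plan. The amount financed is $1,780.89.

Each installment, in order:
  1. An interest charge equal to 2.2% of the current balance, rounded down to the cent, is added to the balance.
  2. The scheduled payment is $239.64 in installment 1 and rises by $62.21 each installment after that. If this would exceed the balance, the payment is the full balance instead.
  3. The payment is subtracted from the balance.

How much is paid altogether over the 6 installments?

$1,919.97

Installment 1: $1,780.89 +$39.17 interest = $1,820.06; pay $239.64 → $1,580.42
Installment 2: $1,580.42 +$34.76 interest = $1,615.18; pay $301.85 → $1,313.33
Installment 3: $1,313.33 +$28.89 interest = $1,342.22; pay $364.06 → $978.16
Installment 4: $978.16 +$21.51 interest = $999.67; pay $426.27 → $573.40
Installment 5: $573.40 +$12.61 interest = $586.01; pay $488.48 → $97.53
Installment 6: $97.53 +$2.14 interest = $99.67; pay $99.67 → $0.00
Total paid: $1,919.97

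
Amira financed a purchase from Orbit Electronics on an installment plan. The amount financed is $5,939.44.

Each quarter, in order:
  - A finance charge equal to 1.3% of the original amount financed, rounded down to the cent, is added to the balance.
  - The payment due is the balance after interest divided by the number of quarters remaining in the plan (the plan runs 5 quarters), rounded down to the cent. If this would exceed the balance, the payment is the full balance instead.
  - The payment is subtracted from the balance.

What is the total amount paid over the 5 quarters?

$6,325.49

# | Opening | Interest | Payment | End bal
1 | $5,939.44 | $77.21 | $1,203.33 | $4,813.32
2 | $4,813.32 | $77.21 | $1,222.63 | $3,667.90
3 | $3,667.90 | $77.21 | $1,248.37 | $2,496.74
4 | $2,496.74 | $77.21 | $1,286.97 | $1,286.98
5 | $1,286.98 | $77.21 | $1,364.19 | $0.00
Total paid: $6,325.49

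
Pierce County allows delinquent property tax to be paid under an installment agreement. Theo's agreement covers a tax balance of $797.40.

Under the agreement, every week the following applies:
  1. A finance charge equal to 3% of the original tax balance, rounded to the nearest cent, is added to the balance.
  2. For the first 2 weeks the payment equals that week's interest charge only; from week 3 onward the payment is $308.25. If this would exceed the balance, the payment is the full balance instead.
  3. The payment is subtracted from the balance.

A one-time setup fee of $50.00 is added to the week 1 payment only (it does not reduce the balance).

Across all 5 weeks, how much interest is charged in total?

$119.60

Week 1: $797.40 +$23.92 interest = $821.32; pay $23.92 (+ $50.00 fee) → $797.40
Week 2: $797.40 +$23.92 interest = $821.32; pay $23.92 → $797.40
Week 3: $797.40 +$23.92 interest = $821.32; pay $308.25 → $513.07
Week 4: $513.07 +$23.92 interest = $536.99; pay $308.25 → $228.74
Week 5: $228.74 +$23.92 interest = $252.66; pay $252.66 → $0.00
Total interest: $23.92 + $23.92 + $23.92 + $23.92 + $23.92 = $119.60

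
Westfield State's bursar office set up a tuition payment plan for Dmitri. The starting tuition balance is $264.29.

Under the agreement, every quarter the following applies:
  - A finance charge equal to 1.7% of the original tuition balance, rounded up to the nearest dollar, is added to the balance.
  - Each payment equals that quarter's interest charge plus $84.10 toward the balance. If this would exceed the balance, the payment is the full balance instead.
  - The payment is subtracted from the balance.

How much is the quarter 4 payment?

# | Opening | Interest | Payment | End bal
1 | $264.29 | $5.00 | $89.10 | $180.19
2 | $180.19 | $5.00 | $89.10 | $96.09
3 | $96.09 | $5.00 | $89.10 | $11.99
4 | $11.99 | $5.00 | $16.99 | $0.00

$16.99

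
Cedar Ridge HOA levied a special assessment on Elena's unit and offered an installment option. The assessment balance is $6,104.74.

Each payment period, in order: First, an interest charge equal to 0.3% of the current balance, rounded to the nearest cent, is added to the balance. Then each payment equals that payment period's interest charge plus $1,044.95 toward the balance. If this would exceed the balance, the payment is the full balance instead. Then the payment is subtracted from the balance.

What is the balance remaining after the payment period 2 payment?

Payment period 1: $6,104.74 +$18.31 interest = $6,123.05; pay $1,063.26 → $5,059.79
Payment period 2: $5,059.79 +$15.18 interest = $5,074.97; pay $1,060.13 → $4,014.84

$4,014.84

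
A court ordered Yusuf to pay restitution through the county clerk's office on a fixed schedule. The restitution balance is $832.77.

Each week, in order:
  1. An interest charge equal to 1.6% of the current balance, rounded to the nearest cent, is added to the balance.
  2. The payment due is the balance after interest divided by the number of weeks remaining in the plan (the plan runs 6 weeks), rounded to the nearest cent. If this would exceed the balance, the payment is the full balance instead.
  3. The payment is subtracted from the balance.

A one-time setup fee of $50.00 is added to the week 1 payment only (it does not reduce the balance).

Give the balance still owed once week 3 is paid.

Week 1: $832.77 +$13.32 interest = $846.09; pay $141.02 (+ $50.00 fee) → $705.07
Week 2: $705.07 +$11.28 interest = $716.35; pay $143.27 → $573.08
Week 3: $573.08 +$9.17 interest = $582.25; pay $145.56 → $436.69

$436.69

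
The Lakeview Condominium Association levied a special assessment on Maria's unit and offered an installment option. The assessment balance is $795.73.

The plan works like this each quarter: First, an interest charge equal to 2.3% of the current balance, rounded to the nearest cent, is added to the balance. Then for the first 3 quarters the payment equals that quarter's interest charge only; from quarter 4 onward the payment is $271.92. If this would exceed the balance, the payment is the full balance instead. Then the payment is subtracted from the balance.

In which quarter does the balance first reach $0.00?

7

# | Opening | Interest | Payment | End bal
1 | $795.73 | $18.30 | $18.30 | $795.73
2 | $795.73 | $18.30 | $18.30 | $795.73
3 | $795.73 | $18.30 | $18.30 | $795.73
4 | $795.73 | $18.30 | $271.92 | $542.11
5 | $542.11 | $12.47 | $271.92 | $282.66
6 | $282.66 | $6.50 | $271.92 | $17.24
7 | $17.24 | $0.40 | $17.64 | $0.00
Balance reaches $0.00 in quarter 7.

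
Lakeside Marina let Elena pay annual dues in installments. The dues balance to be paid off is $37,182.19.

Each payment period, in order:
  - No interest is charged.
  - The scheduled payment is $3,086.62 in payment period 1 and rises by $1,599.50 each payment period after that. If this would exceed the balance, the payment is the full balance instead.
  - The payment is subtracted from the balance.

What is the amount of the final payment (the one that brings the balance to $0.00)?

$5,754.09

Payment period 1: opening $37,182.19; payment $3,086.62; balance $34,095.57
Payment period 2: opening $34,095.57; payment $4,686.12; balance $29,409.45
Payment period 3: opening $29,409.45; payment $6,285.62; balance $23,123.83
Payment period 4: opening $23,123.83; payment $7,885.12; balance $15,238.71
Payment period 5: opening $15,238.71; payment $9,484.62; balance $5,754.09
Payment period 6: opening $5,754.09; payment $5,754.09; balance $0.00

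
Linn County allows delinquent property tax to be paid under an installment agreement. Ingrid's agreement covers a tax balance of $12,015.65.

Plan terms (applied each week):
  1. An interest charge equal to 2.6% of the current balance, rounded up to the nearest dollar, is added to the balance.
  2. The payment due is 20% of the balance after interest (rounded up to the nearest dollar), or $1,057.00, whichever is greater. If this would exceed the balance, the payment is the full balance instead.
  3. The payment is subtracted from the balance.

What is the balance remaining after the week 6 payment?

$3,535.65

Week 1: opening $12,015.65; interest $313.00 → $12,328.65; payment $2,466.00; balance $9,862.65
Week 2: opening $9,862.65; interest $257.00 → $10,119.65; payment $2,024.00; balance $8,095.65
Week 3: opening $8,095.65; interest $211.00 → $8,306.65; payment $1,662.00; balance $6,644.65
Week 4: opening $6,644.65; interest $173.00 → $6,817.65; payment $1,364.00; balance $5,453.65
Week 5: opening $5,453.65; interest $142.00 → $5,595.65; payment $1,120.00; balance $4,475.65
Week 6: opening $4,475.65; interest $117.00 → $4,592.65; payment $1,057.00; balance $3,535.65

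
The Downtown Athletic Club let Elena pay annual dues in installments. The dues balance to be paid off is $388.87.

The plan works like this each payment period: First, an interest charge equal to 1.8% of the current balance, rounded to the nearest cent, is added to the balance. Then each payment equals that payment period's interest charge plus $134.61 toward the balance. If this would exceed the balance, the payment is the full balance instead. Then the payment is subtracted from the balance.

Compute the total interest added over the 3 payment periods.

$13.73

Payment period 1: $388.87 +$7.00 interest = $395.87; pay $141.61 → $254.26
Payment period 2: $254.26 +$4.58 interest = $258.84; pay $139.19 → $119.65
Payment period 3: $119.65 +$2.15 interest = $121.80; pay $121.80 → $0.00
Total interest: $7.00 + $4.58 + $2.15 = $13.73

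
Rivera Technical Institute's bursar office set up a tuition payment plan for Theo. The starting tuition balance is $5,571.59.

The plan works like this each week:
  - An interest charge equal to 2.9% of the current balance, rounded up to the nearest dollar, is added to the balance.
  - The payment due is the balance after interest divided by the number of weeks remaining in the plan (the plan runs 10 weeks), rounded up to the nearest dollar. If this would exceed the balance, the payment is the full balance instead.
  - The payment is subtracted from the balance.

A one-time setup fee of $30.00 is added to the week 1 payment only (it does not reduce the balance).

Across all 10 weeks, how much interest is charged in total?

Week 1: $5,571.59 +$162.00 interest = $5,733.59; pay $574.00 (+ $30.00 fee) → $5,159.59
Week 2: $5,159.59 +$150.00 interest = $5,309.59; pay $590.00 → $4,719.59
Week 3: $4,719.59 +$137.00 interest = $4,856.59; pay $608.00 → $4,248.59
Week 4: $4,248.59 +$124.00 interest = $4,372.59; pay $625.00 → $3,747.59
Week 5: $3,747.59 +$109.00 interest = $3,856.59; pay $643.00 → $3,213.59
Week 6: $3,213.59 +$94.00 interest = $3,307.59; pay $662.00 → $2,645.59
Week 7: $2,645.59 +$77.00 interest = $2,722.59; pay $681.00 → $2,041.59
Week 8: $2,041.59 +$60.00 interest = $2,101.59; pay $701.00 → $1,400.59
Week 9: $1,400.59 +$41.00 interest = $1,441.59; pay $721.00 → $720.59
Week 10: $720.59 +$21.00 interest = $741.59; pay $741.59 → $0.00
Total interest: $162.00 + $150.00 + $137.00 + $124.00 + $109.00 + $94.00 + $77.00 + $60.00 + $41.00 + $21.00 = $975.00

$975.00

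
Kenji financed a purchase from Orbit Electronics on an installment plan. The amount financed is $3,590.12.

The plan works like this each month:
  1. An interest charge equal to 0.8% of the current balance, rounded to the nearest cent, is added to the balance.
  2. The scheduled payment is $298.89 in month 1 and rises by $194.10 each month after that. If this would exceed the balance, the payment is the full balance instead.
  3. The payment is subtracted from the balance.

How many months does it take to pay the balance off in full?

6

Month 1: opening $3,590.12; interest $28.72 → $3,618.84; payment $298.89; balance $3,319.95
Month 2: opening $3,319.95; interest $26.56 → $3,346.51; payment $492.99; balance $2,853.52
Month 3: opening $2,853.52; interest $22.83 → $2,876.35; payment $687.09; balance $2,189.26
Month 4: opening $2,189.26; interest $17.51 → $2,206.77; payment $881.19; balance $1,325.58
Month 5: opening $1,325.58; interest $10.60 → $1,336.18; payment $1,075.29; balance $260.89
Month 6: opening $260.89; interest $2.09 → $262.98; payment $262.98; balance $0.00
Balance reaches $0.00 in month 6.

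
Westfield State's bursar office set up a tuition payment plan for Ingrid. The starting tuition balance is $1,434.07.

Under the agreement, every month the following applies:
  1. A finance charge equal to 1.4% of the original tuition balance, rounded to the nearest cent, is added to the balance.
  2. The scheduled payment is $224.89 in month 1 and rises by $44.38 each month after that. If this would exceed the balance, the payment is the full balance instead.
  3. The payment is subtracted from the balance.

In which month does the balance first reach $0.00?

Month 1: $1,434.07 +$20.08 interest = $1,454.15; pay $224.89 → $1,229.26
Month 2: $1,229.26 +$20.08 interest = $1,249.34; pay $269.27 → $980.07
Month 3: $980.07 +$20.08 interest = $1,000.15; pay $313.65 → $686.50
Month 4: $686.50 +$20.08 interest = $706.58; pay $358.03 → $348.55
Month 5: $348.55 +$20.08 interest = $368.63; pay $368.63 → $0.00
Balance reaches $0.00 in month 5.

5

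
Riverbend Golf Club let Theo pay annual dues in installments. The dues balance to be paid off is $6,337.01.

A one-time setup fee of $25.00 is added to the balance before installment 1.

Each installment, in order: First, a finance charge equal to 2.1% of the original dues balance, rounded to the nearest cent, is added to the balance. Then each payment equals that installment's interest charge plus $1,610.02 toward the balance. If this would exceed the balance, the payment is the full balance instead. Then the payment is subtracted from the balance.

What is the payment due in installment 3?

Installment 1: $6,362.01 +$133.08 interest = $6,495.09; pay $1,743.10 → $4,751.99
Installment 2: $4,751.99 +$133.08 interest = $4,885.07; pay $1,743.10 → $3,141.97
Installment 3: $3,141.97 +$133.08 interest = $3,275.05; pay $1,743.10 → $1,531.95

$1,743.10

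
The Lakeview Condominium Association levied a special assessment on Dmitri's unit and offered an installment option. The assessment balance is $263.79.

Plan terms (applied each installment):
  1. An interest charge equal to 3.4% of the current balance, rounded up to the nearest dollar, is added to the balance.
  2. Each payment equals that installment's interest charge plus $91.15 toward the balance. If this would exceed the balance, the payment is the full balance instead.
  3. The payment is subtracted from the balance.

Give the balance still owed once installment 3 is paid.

$0.00

Installment 1: opening $263.79; interest $9.00 → $272.79; payment $100.15; balance $172.64
Installment 2: opening $172.64; interest $6.00 → $178.64; payment $97.15; balance $81.49
Installment 3: opening $81.49; interest $3.00 → $84.49; payment $84.49; balance $0.00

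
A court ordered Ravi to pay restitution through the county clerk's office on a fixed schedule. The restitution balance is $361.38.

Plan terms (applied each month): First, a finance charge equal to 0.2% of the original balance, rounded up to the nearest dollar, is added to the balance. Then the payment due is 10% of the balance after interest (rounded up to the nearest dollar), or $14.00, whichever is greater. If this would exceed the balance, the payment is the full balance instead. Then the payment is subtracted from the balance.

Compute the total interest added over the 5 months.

Month 1: opening $361.38; interest $1.00 → $362.38; payment $37.00; balance $325.38
Month 2: opening $325.38; interest $1.00 → $326.38; payment $33.00; balance $293.38
Month 3: opening $293.38; interest $1.00 → $294.38; payment $30.00; balance $264.38
Month 4: opening $264.38; interest $1.00 → $265.38; payment $27.00; balance $238.38
Month 5: opening $238.38; interest $1.00 → $239.38; payment $24.00; balance $215.38
Total interest: $1.00 + $1.00 + $1.00 + $1.00 + $1.00 = $5.00

$5.00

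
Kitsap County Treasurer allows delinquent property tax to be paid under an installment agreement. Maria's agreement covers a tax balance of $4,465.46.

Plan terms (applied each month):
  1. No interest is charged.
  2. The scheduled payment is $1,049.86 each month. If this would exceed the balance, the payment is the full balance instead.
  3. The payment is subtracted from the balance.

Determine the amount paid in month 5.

Month 1: opening $4,465.46; payment $1,049.86; balance $3,415.60
Month 2: opening $3,415.60; payment $1,049.86; balance $2,365.74
Month 3: opening $2,365.74; payment $1,049.86; balance $1,315.88
Month 4: opening $1,315.88; payment $1,049.86; balance $266.02
Month 5: opening $266.02; payment $266.02; balance $0.00

$266.02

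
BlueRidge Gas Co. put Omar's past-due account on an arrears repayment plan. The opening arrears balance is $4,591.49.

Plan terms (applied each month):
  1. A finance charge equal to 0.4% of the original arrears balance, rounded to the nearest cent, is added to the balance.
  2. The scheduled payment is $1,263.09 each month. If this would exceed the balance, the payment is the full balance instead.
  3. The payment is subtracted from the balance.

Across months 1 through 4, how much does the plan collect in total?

Month 1: opening $4,591.49; interest $18.37 → $4,609.86; payment $1,263.09; balance $3,346.77
Month 2: opening $3,346.77; interest $18.37 → $3,365.14; payment $1,263.09; balance $2,102.05
Month 3: opening $2,102.05; interest $18.37 → $2,120.42; payment $1,263.09; balance $857.33
Month 4: opening $857.33; interest $18.37 → $875.70; payment $875.70; balance $0.00
Total paid: $4,664.97

$4,664.97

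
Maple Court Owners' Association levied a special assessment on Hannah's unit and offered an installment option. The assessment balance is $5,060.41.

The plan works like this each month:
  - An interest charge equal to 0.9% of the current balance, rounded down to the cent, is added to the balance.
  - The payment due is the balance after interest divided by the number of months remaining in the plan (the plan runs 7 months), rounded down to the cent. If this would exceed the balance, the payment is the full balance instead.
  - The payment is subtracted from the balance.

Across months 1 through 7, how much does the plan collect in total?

Month 1: $5,060.41 +$45.54 interest = $5,105.95; pay $729.42 → $4,376.53
Month 2: $4,376.53 +$39.38 interest = $4,415.91; pay $735.98 → $3,679.93
Month 3: $3,679.93 +$33.11 interest = $3,713.04; pay $742.60 → $2,970.44
Month 4: $2,970.44 +$26.73 interest = $2,997.17; pay $749.29 → $2,247.88
Month 5: $2,247.88 +$20.23 interest = $2,268.11; pay $756.03 → $1,512.08
Month 6: $1,512.08 +$13.60 interest = $1,525.68; pay $762.84 → $762.84
Month 7: $762.84 +$6.86 interest = $769.70; pay $769.70 → $0.00
Total paid: $5,245.86

$5,245.86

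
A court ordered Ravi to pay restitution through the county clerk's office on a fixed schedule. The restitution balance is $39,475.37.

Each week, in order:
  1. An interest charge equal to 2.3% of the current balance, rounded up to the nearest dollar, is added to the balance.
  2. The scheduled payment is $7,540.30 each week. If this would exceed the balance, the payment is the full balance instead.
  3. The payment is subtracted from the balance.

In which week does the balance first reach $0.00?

Week 1: opening $39,475.37; interest $908.00 → $40,383.37; payment $7,540.30; balance $32,843.07
Week 2: opening $32,843.07; interest $756.00 → $33,599.07; payment $7,540.30; balance $26,058.77
Week 3: opening $26,058.77; interest $600.00 → $26,658.77; payment $7,540.30; balance $19,118.47
Week 4: opening $19,118.47; interest $440.00 → $19,558.47; payment $7,540.30; balance $12,018.17
Week 5: opening $12,018.17; interest $277.00 → $12,295.17; payment $7,540.30; balance $4,754.87
Week 6: opening $4,754.87; interest $110.00 → $4,864.87; payment $4,864.87; balance $0.00
Balance reaches $0.00 in week 6.

6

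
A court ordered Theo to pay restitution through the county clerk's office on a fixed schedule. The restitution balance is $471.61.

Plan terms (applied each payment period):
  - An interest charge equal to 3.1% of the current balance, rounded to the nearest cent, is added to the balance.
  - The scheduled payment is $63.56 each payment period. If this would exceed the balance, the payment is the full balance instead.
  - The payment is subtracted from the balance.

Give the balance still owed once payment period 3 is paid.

$320.19

Payment period 1: opening $471.61; interest $14.62 → $486.23; payment $63.56; balance $422.67
Payment period 2: opening $422.67; interest $13.10 → $435.77; payment $63.56; balance $372.21
Payment period 3: opening $372.21; interest $11.54 → $383.75; payment $63.56; balance $320.19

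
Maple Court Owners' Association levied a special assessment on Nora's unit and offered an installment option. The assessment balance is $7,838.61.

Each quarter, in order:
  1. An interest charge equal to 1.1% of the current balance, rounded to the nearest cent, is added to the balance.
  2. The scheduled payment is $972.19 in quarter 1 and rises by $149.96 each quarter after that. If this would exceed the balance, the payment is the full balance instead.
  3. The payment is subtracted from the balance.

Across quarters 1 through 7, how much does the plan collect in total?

$8,175.35

Quarter 1: opening $7,838.61; interest $86.22 → $7,924.83; payment $972.19; balance $6,952.64
Quarter 2: opening $6,952.64; interest $76.48 → $7,029.12; payment $1,122.15; balance $5,906.97
Quarter 3: opening $5,906.97; interest $64.98 → $5,971.95; payment $1,272.11; balance $4,699.84
Quarter 4: opening $4,699.84; interest $51.70 → $4,751.54; payment $1,422.07; balance $3,329.47
Quarter 5: opening $3,329.47; interest $36.62 → $3,366.09; payment $1,572.03; balance $1,794.06
Quarter 6: opening $1,794.06; interest $19.73 → $1,813.79; payment $1,721.99; balance $91.80
Quarter 7: opening $91.80; interest $1.01 → $92.81; payment $92.81; balance $0.00
Total paid: $8,175.35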